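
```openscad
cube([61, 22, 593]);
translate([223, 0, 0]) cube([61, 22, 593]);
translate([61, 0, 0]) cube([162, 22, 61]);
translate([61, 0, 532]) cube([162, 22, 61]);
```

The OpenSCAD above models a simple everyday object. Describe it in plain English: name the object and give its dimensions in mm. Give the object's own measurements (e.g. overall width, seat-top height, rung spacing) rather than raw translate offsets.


A rectangular picture frame lying in the x–z plane (depth along y). The opening is 162 mm wide (x) by 471 mm tall (z), surrounded by a border 61 mm wide on all four sides. The frame is 22 mm deep and is made of two full-height vertical stiles with two horizontal rails fitted between them.


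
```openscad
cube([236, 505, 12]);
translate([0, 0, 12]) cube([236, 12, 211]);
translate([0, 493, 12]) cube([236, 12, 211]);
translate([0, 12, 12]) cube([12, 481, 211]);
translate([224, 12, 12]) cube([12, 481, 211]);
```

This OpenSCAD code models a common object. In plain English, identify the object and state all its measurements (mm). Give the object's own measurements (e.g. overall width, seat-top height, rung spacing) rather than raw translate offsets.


An open-topped rectangular box: outside dimensions 236×505×223 mm, with a uniform wall and base thickness of 12 mm. The base is a full 236×505 slab on the floor; four walls sit on top of the base. The front and back walls (the −y and +y sides) span the full width; the two side walls fit between them.


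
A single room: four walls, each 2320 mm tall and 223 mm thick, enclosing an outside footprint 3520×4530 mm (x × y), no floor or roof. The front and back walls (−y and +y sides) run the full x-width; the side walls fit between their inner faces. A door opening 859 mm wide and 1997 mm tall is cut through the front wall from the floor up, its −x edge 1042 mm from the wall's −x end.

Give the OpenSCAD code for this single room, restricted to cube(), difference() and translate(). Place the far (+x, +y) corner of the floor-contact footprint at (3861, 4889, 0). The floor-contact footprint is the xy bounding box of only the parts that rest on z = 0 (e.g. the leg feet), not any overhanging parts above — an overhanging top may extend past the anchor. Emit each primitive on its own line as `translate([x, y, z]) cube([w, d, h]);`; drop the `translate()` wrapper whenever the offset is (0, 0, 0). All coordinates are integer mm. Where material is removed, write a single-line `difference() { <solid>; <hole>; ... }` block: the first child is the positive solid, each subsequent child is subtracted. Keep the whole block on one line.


difference() { translate([341, 359, 0]) cube([3520, 223, 2320]); translate([1383, 359, 0]) cube([859, 223, 1997]); }
translate([341, 4666, 0]) cube([3520, 223, 2320]);
translate([341, 582, 0]) cube([223, 4084, 2320]);
translate([3638, 582, 0]) cube([223, 4084, 2320]);


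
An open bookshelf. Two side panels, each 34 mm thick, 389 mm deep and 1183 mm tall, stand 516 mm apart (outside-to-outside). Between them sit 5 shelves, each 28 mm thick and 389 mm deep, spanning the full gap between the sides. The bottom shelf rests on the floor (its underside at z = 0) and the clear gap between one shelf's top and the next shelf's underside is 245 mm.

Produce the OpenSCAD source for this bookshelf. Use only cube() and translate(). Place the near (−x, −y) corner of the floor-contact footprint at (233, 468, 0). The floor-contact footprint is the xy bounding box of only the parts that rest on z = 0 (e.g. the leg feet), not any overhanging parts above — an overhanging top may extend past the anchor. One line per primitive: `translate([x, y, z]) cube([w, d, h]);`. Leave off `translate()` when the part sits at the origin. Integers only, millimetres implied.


translate([233, 468, 0]) cube([34, 389, 1183]);
translate([715, 468, 0]) cube([34, 389, 1183]);
translate([267, 468, 0]) cube([448, 389, 28]);
translate([267, 468, 273]) cube([448, 389, 28]);
translate([267, 468, 546]) cube([448, 389, 28]);
translate([267, 468, 819]) cube([448, 389, 28]);
translate([267, 468, 1092]) cube([448, 389, 28]);


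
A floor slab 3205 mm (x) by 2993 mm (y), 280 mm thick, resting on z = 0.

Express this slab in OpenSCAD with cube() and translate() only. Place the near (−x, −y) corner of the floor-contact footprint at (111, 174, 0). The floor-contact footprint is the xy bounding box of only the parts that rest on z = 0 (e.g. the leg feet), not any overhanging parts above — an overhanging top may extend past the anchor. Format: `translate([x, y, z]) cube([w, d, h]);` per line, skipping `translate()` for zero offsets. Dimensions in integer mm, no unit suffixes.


translate([111, 174, 0]) cube([3205, 2993, 280]);


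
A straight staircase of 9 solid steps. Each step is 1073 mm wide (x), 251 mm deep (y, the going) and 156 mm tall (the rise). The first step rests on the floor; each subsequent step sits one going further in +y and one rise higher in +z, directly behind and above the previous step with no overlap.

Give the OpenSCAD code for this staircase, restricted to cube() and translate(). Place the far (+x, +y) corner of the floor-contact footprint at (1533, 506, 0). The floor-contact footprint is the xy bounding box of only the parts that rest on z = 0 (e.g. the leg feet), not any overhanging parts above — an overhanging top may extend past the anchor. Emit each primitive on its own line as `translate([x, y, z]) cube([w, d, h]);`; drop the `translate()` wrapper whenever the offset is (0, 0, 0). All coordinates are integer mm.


translate([460, 255, 0]) cube([1073, 251, 156]);
translate([460, 506, 156]) cube([1073, 251, 156]);
translate([460, 757, 312]) cube([1073, 251, 156]);
translate([460, 1008, 468]) cube([1073, 251, 156]);
translate([460, 1259, 624]) cube([1073, 251, 156]);
translate([460, 1510, 780]) cube([1073, 251, 156]);
translate([460, 1761, 936]) cube([1073, 251, 156]);
translate([460, 2012, 1092]) cube([1073, 251, 156]);
translate([460, 2263, 1248]) cube([1073, 251, 156]);


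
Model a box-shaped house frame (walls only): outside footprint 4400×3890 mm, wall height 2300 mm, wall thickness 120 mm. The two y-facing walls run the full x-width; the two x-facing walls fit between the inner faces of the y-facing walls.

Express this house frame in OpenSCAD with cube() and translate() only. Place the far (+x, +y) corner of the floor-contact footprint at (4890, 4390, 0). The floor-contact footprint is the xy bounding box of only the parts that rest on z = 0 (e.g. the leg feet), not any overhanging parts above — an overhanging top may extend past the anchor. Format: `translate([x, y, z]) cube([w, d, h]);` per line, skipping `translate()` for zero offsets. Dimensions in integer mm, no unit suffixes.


translate([490, 500, 0]) cube([4400, 120, 2300]);
translate([490, 4270, 0]) cube([4400, 120, 2300]);
translate([490, 620, 0]) cube([120, 3650, 2300]);
translate([4770, 620, 0]) cube([120, 3650, 2300]);


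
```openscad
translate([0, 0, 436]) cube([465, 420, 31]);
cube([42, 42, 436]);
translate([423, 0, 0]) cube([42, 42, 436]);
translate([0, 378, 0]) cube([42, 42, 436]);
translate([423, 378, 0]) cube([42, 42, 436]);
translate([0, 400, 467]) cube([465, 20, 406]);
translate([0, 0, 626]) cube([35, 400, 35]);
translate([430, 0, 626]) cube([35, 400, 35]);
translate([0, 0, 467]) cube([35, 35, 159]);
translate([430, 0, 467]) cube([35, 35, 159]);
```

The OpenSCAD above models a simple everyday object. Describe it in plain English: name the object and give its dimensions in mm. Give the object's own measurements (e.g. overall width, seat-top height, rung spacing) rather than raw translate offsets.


A chair. The seat is a 465×420×31 mm slab with its top at z = 467 mm, on four 42×42 mm corner legs (flush with the seat edges, standing on z = 0). A flat backrest 20 mm thick, 406 mm tall, spans the full seat width and rises from the seat top along its +y edge, rear face flush with the rear of the seat. Two armrests of 35×35 mm section run along each side from the seat's front edge to the front of the backrest, top faces 194 mm above the seat top and outer faces flush with the seat's x-edges; a 35×35 mm post under the front of each armrest stands on the seat at the front corner.


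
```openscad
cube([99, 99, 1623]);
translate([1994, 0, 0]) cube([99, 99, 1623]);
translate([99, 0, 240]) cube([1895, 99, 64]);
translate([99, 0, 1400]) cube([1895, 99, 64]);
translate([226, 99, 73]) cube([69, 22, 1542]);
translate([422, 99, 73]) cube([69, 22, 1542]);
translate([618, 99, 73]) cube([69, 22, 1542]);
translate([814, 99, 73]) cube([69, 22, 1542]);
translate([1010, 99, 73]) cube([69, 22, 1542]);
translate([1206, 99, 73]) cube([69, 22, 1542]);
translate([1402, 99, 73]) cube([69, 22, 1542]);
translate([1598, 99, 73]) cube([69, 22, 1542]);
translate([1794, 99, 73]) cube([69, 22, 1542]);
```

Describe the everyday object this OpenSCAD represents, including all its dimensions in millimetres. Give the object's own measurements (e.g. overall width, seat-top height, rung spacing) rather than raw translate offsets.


A fence section. Two 99×99 mm posts, 1623 mm tall, stand on the floor with a clear span of 1895 mm between their inner faces. Two horizontal rails of 99×64 mm section span the gap between the posts with their undersides at z = 240 mm and z = 1400 mm, flush with the posts' −y face. 9 pickets, each 69 mm wide, 22 mm thick and 1542 mm tall, are fixed to the +y face of the rails with their bottoms at z = 73 mm, spaced across the span with a 127 mm gap after the −x post and between neighbouring pickets, with 131 mm left before the +x post.


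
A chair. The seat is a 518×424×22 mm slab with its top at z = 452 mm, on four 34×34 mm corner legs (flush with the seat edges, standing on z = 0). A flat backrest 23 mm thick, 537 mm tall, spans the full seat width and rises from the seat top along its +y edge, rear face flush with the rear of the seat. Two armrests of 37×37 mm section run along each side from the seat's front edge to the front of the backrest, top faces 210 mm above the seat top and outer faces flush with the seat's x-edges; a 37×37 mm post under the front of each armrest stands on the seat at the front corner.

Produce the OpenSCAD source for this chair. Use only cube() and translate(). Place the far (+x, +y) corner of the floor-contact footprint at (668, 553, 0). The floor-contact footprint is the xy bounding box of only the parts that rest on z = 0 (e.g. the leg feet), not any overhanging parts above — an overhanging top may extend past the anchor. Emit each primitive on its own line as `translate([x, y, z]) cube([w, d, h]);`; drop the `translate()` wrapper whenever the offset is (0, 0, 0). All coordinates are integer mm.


translate([150, 129, 430]) cube([518, 424, 22]);
translate([150, 129, 0]) cube([34, 34, 430]);
translate([634, 129, 0]) cube([34, 34, 430]);
translate([150, 519, 0]) cube([34, 34, 430]);
translate([634, 519, 0]) cube([34, 34, 430]);
translate([150, 530, 452]) cube([518, 23, 537]);
translate([150, 129, 625]) cube([37, 401, 37]);
translate([631, 129, 625]) cube([37, 401, 37]);
translate([150, 129, 452]) cube([37, 37, 173]);
translate([631, 129, 452]) cube([37, 37, 173]);


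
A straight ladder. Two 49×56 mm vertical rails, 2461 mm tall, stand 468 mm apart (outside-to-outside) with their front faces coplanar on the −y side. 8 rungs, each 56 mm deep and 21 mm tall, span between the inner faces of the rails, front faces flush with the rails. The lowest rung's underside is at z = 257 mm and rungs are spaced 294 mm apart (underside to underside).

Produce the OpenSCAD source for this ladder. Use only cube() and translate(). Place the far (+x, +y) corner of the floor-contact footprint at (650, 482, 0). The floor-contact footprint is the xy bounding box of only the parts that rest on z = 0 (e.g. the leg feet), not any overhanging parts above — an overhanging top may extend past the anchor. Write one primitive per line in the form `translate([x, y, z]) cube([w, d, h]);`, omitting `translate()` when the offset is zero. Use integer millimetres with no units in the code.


translate([182, 426, 0]) cube([49, 56, 2461]);
translate([601, 426, 0]) cube([49, 56, 2461]);
translate([231, 426, 257]) cube([370, 56, 21]);
translate([231, 426, 551]) cube([370, 56, 21]);
translate([231, 426, 845]) cube([370, 56, 21]);
translate([231, 426, 1139]) cube([370, 56, 21]);
translate([231, 426, 1433]) cube([370, 56, 21]);
translate([231, 426, 1727]) cube([370, 56, 21]);
translate([231, 426, 2021]) cube([370, 56, 21]);
translate([231, 426, 2315]) cube([370, 56, 21]);


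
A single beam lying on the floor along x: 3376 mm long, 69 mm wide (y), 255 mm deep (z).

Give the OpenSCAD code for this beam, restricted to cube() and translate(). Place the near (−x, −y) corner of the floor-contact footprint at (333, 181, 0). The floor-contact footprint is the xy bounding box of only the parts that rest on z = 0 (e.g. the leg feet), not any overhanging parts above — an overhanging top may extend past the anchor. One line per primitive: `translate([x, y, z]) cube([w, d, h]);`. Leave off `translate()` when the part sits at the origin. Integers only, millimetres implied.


translate([333, 181, 0]) cube([3376, 69, 255]);


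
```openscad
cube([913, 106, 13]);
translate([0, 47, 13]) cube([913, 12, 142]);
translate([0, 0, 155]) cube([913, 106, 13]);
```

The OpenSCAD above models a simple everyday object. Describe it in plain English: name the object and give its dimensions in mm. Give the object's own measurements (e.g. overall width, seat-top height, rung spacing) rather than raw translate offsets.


An I-beam lying along x, 913 mm long. Overall section height 168 mm. Two flanges 106 mm wide (y) and 13 mm thick, one on the floor and one at the top; a web 12 mm thick runs between them, centred on the flange width.


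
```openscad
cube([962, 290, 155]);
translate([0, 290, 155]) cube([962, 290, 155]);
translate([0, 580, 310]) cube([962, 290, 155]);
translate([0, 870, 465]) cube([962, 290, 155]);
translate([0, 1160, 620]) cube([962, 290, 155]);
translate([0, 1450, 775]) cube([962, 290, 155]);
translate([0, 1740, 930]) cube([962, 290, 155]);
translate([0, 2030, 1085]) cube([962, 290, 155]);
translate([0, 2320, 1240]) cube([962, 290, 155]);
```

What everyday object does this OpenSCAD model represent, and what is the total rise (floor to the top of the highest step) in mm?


A staircase. The total rise is 1395 mm.

9 identical blocks, each offset up and back from the previous — a staircase. Each step is 155 mm tall and there are 9 of them, so the total rise is 9 × 155 = 1395 mm.


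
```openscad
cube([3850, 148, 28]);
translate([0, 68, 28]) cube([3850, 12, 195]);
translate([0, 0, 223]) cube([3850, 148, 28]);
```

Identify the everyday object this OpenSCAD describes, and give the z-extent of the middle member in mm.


An I-beam. The web height is 195 mm.

Two wide flanges with a thin centred web — an I-beam. Overall 251 mm minus two 28 mm flanges gives a web of 251 − 2·28 = 195 mm.


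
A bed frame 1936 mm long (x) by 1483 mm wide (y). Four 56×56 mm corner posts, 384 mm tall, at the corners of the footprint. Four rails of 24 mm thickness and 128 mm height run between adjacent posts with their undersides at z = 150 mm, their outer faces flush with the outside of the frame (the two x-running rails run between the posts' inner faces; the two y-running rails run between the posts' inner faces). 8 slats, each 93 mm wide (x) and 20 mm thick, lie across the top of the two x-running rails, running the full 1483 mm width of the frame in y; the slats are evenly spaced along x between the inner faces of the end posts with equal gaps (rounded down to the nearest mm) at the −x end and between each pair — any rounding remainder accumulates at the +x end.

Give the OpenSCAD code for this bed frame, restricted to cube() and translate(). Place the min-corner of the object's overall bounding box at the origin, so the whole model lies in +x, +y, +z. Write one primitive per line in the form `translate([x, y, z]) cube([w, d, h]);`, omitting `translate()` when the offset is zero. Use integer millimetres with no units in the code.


cube([56, 56, 384]);
translate([0, 1427, 0]) cube([56, 56, 384]);
translate([1880, 0, 0]) cube([56, 56, 384]);
translate([1880, 1427, 0]) cube([56, 56, 384]);
translate([56, 0, 150]) cube([1824, 24, 128]);
translate([56, 1459, 150]) cube([1824, 24, 128]);
translate([0, 56, 150]) cube([24, 1371, 128]);
translate([1912, 56, 150]) cube([24, 1371, 128]);
translate([176, 0, 278]) cube([93, 1483, 20]);
translate([389, 0, 278]) cube([93, 1483, 20]);
translate([602, 0, 278]) cube([93, 1483, 20]);
translate([815, 0, 278]) cube([93, 1483, 20]);
translate([1028, 0, 278]) cube([93, 1483, 20]);
translate([1241, 0, 278]) cube([93, 1483, 20]);
translate([1454, 0, 278]) cube([93, 1483, 20]);
translate([1667, 0, 278]) cube([93, 1483, 20]);


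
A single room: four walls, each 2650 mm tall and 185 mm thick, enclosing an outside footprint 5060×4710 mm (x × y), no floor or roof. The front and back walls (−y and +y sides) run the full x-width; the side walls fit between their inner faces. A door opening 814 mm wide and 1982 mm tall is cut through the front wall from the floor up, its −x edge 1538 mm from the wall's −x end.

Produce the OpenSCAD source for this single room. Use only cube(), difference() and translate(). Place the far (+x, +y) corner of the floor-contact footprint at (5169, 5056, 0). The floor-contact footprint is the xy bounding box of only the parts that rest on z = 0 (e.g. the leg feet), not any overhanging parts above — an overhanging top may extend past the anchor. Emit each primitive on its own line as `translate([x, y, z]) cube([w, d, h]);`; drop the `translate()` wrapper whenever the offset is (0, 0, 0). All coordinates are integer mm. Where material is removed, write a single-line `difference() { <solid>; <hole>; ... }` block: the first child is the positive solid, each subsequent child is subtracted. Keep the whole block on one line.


difference() { translate([109, 346, 0]) cube([5060, 185, 2650]); translate([1647, 346, 0]) cube([814, 185, 1982]); }
translate([109, 4871, 0]) cube([5060, 185, 2650]);
translate([109, 531, 0]) cube([185, 4340, 2650]);
translate([4984, 531, 0]) cube([185, 4340, 2650]);


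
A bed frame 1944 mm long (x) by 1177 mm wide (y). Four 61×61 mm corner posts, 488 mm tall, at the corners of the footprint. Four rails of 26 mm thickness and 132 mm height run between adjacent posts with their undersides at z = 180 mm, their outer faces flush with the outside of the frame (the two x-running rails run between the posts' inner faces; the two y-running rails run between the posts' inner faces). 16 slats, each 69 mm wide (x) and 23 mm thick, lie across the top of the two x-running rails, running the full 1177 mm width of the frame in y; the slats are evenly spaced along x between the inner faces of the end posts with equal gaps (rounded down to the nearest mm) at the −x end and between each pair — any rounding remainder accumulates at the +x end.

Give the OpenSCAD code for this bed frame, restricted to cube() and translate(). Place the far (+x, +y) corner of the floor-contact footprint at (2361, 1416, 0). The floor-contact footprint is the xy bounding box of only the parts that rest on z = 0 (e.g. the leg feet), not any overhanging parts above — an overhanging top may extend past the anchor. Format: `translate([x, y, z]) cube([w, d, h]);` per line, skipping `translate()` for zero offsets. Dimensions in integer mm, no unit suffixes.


translate([417, 239, 0]) cube([61, 61, 488]);
translate([417, 1355, 0]) cube([61, 61, 488]);
translate([2300, 239, 0]) cube([61, 61, 488]);
translate([2300, 1355, 0]) cube([61, 61, 488]);
translate([478, 239, 180]) cube([1822, 26, 132]);
translate([478, 1390, 180]) cube([1822, 26, 132]);
translate([417, 300, 180]) cube([26, 1055, 132]);
translate([2335, 300, 180]) cube([26, 1055, 132]);
translate([520, 239, 312]) cube([69, 1177, 23]);
translate([631, 239, 312]) cube([69, 1177, 23]);
translate([742, 239, 312]) cube([69, 1177, 23]);
translate([853, 239, 312]) cube([69, 1177, 23]);
translate([964, 239, 312]) cube([69, 1177, 23]);
translate([1075, 239, 312]) cube([69, 1177, 23]);
translate([1186, 239, 312]) cube([69, 1177, 23]);
translate([1297, 239, 312]) cube([69, 1177, 23]);
translate([1408, 239, 312]) cube([69, 1177, 23]);
translate([1519, 239, 312]) cube([69, 1177, 23]);
translate([1630, 239, 312]) cube([69, 1177, 23]);
translate([1741, 239, 312]) cube([69, 1177, 23]);
translate([1852, 239, 312]) cube([69, 1177, 23]);
translate([1963, 239, 312]) cube([69, 1177, 23]);
translate([2074, 239, 312]) cube([69, 1177, 23]);
translate([2185, 239, 312]) cube([69, 1177, 23]);


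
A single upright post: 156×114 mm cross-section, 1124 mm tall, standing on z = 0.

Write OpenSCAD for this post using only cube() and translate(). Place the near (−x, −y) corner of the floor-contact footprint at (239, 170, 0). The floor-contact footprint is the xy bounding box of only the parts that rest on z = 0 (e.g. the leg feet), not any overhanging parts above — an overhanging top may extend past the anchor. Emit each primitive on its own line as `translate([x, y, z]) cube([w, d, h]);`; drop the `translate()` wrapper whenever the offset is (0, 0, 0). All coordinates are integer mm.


translate([239, 170, 0]) cube([156, 114, 1124]);


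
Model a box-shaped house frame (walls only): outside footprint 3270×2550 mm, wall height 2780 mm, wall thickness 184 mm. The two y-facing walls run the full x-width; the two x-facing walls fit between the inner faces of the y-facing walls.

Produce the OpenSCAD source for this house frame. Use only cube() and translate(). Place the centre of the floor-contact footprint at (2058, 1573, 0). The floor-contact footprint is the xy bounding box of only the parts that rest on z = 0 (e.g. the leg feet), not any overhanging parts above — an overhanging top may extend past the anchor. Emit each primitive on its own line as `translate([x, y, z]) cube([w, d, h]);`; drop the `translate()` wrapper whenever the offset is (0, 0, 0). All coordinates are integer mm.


translate([423, 298, 0]) cube([3270, 184, 2780]);
translate([423, 2664, 0]) cube([3270, 184, 2780]);
translate([423, 482, 0]) cube([184, 2182, 2780]);
translate([3509, 482, 0]) cube([184, 2182, 2780]);


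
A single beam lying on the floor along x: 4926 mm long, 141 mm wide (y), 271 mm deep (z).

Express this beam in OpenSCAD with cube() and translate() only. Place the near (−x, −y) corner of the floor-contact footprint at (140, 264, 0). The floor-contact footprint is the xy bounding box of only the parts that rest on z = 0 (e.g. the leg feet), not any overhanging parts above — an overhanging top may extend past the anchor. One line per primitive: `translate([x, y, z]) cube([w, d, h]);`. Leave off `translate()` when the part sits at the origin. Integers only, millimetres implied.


translate([140, 264, 0]) cube([4926, 141, 271]);


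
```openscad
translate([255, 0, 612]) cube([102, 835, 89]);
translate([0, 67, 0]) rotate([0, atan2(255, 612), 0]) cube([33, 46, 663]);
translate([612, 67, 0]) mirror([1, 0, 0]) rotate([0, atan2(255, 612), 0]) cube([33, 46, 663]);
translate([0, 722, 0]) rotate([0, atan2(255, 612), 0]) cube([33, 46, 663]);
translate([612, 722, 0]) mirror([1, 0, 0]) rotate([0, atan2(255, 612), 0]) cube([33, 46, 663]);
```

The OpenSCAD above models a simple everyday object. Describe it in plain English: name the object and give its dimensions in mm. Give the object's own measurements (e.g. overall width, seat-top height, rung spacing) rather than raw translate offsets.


A sawhorse. A 102×835×89 mm beam (x, y, z) sits on two A-frame leg pairs. Each pair is two raked legs of 33×46 mm section (46 mm along y) splaying symmetrically in x. Each leg rises 612 mm vertically over 255 mm of horizontal reach and is 663 mm long along its own axis. Every leg's outer bottom edge rests on the floor and its outer top edge meets a bottom edge of the beam — the left legs (tilting toward +x) meet the beam's −x bottom edge, the right legs (their mirror images, tilting toward −x) meet its +x bottom edge — so the leg tops tuck under the beam, the beam's underside is 612 mm above the floor, and the feet are 612 mm apart outside-to-outside with the beam centred between them. The two leg pairs are set in 67 mm from either end of the beam.


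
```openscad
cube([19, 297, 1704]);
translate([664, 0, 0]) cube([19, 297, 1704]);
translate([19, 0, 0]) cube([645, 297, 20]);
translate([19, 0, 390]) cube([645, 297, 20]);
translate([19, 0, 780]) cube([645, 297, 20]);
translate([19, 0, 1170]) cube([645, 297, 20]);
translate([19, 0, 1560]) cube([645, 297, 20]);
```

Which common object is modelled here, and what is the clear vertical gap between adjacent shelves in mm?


A bookshelf. The clear shelf gap is 370 mm.

Two tall side panels with 5 horizontal boards between them — a bookshelf. The first two shelf undersides are at z = 0 and z = 390; with shelf thickness 20, the clear gap is 390 − 0 − 20 = 370 mm.


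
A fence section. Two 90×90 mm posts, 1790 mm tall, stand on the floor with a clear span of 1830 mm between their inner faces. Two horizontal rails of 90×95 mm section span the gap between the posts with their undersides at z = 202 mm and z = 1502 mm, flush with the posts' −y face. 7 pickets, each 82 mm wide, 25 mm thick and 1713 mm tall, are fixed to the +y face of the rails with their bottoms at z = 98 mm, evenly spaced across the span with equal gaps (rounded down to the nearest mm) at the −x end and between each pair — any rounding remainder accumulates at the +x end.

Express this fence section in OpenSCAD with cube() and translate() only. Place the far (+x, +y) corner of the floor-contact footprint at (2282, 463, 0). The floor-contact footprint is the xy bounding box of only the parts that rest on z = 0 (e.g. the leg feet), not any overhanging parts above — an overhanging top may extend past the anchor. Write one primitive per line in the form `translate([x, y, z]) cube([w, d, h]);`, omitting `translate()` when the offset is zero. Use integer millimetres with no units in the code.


translate([272, 373, 0]) cube([90, 90, 1790]);
translate([2192, 373, 0]) cube([90, 90, 1790]);
translate([362, 373, 202]) cube([1830, 90, 95]);
translate([362, 373, 1502]) cube([1830, 90, 95]);
translate([519, 463, 98]) cube([82, 25, 1713]);
translate([758, 463, 98]) cube([82, 25, 1713]);
translate([997, 463, 98]) cube([82, 25, 1713]);
translate([1236, 463, 98]) cube([82, 25, 1713]);
translate([1475, 463, 98]) cube([82, 25, 1713]);
translate([1714, 463, 98]) cube([82, 25, 1713]);
translate([1953, 463, 98]) cube([82, 25, 1713]);


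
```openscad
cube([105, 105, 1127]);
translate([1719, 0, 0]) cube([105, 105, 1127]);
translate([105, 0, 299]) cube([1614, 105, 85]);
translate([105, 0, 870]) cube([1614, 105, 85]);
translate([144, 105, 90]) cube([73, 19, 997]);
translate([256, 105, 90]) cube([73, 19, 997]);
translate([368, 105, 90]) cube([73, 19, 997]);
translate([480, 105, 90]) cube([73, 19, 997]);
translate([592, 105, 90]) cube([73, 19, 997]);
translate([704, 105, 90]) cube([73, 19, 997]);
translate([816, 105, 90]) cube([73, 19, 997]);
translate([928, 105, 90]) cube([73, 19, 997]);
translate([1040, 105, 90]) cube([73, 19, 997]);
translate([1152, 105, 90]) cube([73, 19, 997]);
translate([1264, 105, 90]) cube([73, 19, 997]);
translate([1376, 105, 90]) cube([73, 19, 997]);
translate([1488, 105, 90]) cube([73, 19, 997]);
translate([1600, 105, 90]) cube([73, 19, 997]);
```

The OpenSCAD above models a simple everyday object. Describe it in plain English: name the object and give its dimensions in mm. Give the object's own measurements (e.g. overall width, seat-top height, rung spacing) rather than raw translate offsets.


A fence section. Two 105×105 mm posts, 1127 mm tall, stand on the floor with a clear span of 1614 mm between their inner faces. Two horizontal rails of 105×85 mm section span the gap between the posts with their undersides at z = 299 mm and z = 870 mm, flush with the posts' −y face. 14 pickets, each 73 mm wide, 19 mm thick and 997 mm tall, are fixed to the +y face of the rails with their bottoms at z = 90 mm, spaced across the span with a 39 mm gap after the −x post and between neighbouring pickets, with 46 mm left before the +x post.


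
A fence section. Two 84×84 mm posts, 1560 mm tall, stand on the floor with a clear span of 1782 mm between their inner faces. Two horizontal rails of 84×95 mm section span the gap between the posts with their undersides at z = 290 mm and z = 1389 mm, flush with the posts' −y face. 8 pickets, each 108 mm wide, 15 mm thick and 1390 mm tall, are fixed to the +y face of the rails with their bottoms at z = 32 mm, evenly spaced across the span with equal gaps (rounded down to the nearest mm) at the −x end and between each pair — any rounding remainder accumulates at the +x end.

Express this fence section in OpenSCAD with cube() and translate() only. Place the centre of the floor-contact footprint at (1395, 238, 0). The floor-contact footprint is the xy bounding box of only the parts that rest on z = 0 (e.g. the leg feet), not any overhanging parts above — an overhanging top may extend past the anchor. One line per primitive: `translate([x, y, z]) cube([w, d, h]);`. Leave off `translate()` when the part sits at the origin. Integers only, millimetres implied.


translate([420, 196, 0]) cube([84, 84, 1560]);
translate([2286, 196, 0]) cube([84, 84, 1560]);
translate([504, 196, 290]) cube([1782, 84, 95]);
translate([504, 196, 1389]) cube([1782, 84, 95]);
translate([606, 280, 32]) cube([108, 15, 1390]);
translate([816, 280, 32]) cube([108, 15, 1390]);
translate([1026, 280, 32]) cube([108, 15, 1390]);
translate([1236, 280, 32]) cube([108, 15, 1390]);
translate([1446, 280, 32]) cube([108, 15, 1390]);
translate([1656, 280, 32]) cube([108, 15, 1390]);
translate([1866, 280, 32]) cube([108, 15, 1390]);
translate([2076, 280, 32]) cube([108, 15, 1390]);


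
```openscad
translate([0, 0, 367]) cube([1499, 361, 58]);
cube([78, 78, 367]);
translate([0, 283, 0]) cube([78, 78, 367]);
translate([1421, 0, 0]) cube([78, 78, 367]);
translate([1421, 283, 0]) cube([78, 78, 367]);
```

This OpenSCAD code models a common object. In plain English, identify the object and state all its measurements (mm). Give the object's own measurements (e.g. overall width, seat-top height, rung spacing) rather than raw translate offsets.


A long wooden bench with a 1499 mm (x) × 361 mm (y) seat, 58 mm thick, its top surface 425 mm above the floor. Four 78 mm square legs at the seat corners, flush with the edges, run from z = 0 to the seat underside.


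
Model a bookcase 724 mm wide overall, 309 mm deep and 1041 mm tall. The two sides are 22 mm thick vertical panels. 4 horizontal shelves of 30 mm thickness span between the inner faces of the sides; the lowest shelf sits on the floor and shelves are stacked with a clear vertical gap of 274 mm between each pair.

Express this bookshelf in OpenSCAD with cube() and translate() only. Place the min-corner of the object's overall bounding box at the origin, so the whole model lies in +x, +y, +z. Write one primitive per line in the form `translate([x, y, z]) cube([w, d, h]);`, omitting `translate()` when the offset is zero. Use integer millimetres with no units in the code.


cube([22, 309, 1041]);
translate([702, 0, 0]) cube([22, 309, 1041]);
translate([22, 0, 0]) cube([680, 309, 30]);
translate([22, 0, 304]) cube([680, 309, 30]);
translate([22, 0, 608]) cube([680, 309, 30]);
translate([22, 0, 912]) cube([680, 309, 30]);


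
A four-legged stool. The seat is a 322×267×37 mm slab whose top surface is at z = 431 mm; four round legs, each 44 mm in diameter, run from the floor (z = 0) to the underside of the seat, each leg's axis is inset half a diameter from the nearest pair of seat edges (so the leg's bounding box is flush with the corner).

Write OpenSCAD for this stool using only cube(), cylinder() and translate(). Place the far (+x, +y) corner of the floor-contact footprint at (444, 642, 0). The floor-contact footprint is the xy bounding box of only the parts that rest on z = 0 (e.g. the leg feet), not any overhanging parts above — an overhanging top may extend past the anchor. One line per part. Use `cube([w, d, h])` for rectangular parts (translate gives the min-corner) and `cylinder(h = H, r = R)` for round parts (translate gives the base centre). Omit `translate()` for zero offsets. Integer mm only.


// leg_h = 431 - 37 = 394
translate([122, 375, 394]) cube([322, 267, 37]);
translate([144, 397, 0]) cylinder(h = 394, r = 22);
translate([422, 397, 0]) cylinder(h = 394, r = 22);
translate([144, 620, 0]) cylinder(h = 394, r = 22);
translate([422, 620, 0]) cylinder(h = 394, r = 22);


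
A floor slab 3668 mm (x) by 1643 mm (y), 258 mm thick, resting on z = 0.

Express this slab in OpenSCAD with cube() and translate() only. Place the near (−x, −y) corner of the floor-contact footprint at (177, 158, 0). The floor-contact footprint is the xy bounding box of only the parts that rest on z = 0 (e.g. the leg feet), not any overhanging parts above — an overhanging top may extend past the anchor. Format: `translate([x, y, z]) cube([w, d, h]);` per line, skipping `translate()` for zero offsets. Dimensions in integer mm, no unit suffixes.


translate([177, 158, 0]) cube([3668, 1643, 258]);


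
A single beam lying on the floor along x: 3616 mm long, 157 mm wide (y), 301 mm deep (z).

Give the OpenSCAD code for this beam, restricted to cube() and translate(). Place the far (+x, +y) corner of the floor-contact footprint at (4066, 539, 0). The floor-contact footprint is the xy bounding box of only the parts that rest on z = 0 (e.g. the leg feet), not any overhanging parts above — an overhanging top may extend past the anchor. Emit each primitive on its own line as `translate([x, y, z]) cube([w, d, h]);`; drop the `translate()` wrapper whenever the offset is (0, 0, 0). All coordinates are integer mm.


translate([450, 382, 0]) cube([3616, 157, 301]);


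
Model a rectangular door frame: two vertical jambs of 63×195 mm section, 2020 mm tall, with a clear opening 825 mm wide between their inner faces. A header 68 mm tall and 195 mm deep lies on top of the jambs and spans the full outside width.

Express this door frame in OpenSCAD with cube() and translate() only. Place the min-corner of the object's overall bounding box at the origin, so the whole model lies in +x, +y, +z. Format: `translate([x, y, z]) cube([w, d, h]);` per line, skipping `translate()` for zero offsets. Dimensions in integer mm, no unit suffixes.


cube([63, 195, 2020]);
translate([888, 0, 0]) cube([63, 195, 2020]);
translate([0, 0, 2020]) cube([951, 195, 68]);


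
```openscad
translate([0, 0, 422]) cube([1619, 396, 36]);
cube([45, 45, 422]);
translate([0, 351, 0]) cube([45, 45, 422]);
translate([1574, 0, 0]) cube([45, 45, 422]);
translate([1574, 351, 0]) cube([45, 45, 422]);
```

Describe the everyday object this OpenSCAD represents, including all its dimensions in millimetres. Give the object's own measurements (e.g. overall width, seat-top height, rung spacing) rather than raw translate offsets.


A bench: a 1619×396 mm seat slab, 36 mm thick, top at z = 458 mm, on four 45×45 mm square legs flush with the seat corners and standing on z = 0.


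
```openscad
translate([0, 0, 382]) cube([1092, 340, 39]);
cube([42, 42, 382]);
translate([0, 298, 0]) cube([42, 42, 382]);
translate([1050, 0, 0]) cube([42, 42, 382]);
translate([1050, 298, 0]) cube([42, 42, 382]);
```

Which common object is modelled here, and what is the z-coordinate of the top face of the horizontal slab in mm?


A bench. The seat-top height is 421 mm.

A long slab on four corner posts — a bench. The slab sits at z = 382 with thickness 39, so the top is 382 + 39 = 421 mm.


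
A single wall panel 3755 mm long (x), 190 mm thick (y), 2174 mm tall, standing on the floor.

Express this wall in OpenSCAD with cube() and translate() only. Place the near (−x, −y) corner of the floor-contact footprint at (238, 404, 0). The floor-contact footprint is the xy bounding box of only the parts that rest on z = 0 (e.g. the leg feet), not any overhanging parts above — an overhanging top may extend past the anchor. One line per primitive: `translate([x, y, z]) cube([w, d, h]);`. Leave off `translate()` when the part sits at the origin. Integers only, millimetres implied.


translate([238, 404, 0]) cube([3755, 190, 2174]);


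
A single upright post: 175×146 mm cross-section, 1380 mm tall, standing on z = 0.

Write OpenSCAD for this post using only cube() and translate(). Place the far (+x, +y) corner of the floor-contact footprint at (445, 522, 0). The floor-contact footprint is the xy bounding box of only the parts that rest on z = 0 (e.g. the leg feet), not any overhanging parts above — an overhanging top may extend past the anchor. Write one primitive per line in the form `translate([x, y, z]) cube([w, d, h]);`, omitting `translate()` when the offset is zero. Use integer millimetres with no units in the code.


translate([270, 376, 0]) cube([175, 146, 1380]);


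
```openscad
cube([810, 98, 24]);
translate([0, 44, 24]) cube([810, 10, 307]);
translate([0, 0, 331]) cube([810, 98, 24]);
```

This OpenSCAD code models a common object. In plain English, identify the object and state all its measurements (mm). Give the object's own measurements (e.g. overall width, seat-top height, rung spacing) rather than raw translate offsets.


An I-beam lying along x, 810 mm long. Overall section height 355 mm. Two flanges 98 mm wide (y) and 24 mm thick, one on the floor and one at the top; a web 10 mm thick runs between them, centred on the flange width.


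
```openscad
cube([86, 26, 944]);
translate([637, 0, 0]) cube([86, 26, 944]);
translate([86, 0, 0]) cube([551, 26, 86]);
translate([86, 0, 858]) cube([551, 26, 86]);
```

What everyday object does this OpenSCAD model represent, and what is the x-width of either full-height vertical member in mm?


A picture frame. The border width is 86 mm.

Four thin pieces enclosing a rectangular opening — a picture frame. The two full-height stiles are 944 mm tall; the top rail sits at z = 858 and is 86 mm tall, so the border above the opening is 944 − 858 = 86 mm, matching the stile x-width.


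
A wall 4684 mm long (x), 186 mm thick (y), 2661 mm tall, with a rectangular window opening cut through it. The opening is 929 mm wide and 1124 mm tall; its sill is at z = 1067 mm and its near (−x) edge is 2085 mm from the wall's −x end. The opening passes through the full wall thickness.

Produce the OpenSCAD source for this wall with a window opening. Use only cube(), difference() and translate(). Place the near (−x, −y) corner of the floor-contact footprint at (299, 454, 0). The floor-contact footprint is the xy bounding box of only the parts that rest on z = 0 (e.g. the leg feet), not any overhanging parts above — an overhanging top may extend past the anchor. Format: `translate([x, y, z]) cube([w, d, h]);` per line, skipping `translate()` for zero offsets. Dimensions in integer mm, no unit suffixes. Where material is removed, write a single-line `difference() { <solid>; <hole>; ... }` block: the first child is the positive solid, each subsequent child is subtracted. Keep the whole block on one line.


difference() { translate([299, 454, 0]) cube([4684, 186, 2661]); translate([2384, 454, 1067]) cube([929, 186, 1124]); }


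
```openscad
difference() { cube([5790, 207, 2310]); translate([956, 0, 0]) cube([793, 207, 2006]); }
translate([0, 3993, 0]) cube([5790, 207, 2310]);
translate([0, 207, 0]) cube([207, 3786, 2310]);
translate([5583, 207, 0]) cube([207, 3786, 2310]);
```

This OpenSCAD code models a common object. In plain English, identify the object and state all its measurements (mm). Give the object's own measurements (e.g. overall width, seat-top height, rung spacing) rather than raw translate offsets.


A single room: four walls, each 2310 mm tall and 207 mm thick, enclosing an outside footprint 5790×4200 mm (x × y), no floor or roof. The front and back walls (−y and +y sides) run the full x-width; the side walls fit between their inner faces. A door opening 793 mm wide and 2006 mm tall is cut through the front wall from the floor up, its −x edge 956 mm from the wall's −x end.
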